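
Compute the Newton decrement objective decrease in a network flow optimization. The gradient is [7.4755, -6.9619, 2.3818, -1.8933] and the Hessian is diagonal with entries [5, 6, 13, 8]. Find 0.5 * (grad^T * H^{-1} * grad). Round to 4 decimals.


Step 1: H is diagonal, so H^(-1) * g = [1.4951, -1.1603, 0.1832, -0.2367].
Step 2: g^T H^(-1) g = sum_i g_i^2 / H_ii
  = (7.4755)^2/5 + (-6.9619)^2/6 + (2.3818)^2/13 + (-1.8933)^2/8
  = 11.1766 + 8.078 + 0.4364 + 0.4481 = 20.1391
Step 3: Objective decrease = 0.5 * g^T H^(-1) g = 10.0695


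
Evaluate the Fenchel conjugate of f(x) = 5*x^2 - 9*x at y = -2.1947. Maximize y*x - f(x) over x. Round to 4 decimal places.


f*(y) = sup_x {y*x - a*x^2 - b*x} = sup_x {(y-b)*x - a*x^2}
FOC: (y - b) - 2a*x = 0 => x* = (y - b)/(2a)
x* = (-2.1947 + 9)/(2*5) = 0.6805
f*(-2.1947) = (y-b)^2/(4a) = (-2.1947 + 9)^2/(4*5)
= 46.3121/20 = 2.3156


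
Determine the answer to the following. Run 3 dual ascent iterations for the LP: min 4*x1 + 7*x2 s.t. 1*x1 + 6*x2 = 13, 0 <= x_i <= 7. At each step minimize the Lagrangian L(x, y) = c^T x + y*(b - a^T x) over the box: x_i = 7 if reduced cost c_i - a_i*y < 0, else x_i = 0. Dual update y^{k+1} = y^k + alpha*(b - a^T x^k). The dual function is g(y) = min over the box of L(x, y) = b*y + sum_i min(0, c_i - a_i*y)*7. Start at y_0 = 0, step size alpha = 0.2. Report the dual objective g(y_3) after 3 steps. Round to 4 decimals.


Dual ascent for LP: min 4*x1 + 7*x2, 1*x1 + 6*x2 = 13, 0 <= x_i <= 7
Step 1: y^k = 0.0, reduced costs: (4.0, 7.0)
  x^k = (0.0, 0.0), subgradient = b - a^T x = 13.0
  y^{k+1} = 0.0 + 0.2*13.0 = 2.6
Step 2: y^k = 2.6, reduced costs: (1.4, -8.6)
  x^k = (0.0, 7.0), subgradient = b - a^T x = -29.0
  y^{k+1} = 2.6 + 0.2*-29.0 = -3.2
Step 3: y^k = -3.2, reduced costs: (7.2, 26.2)
  x^k = (0.0, 0.0), subgradient = b - a^T x = 13.0
  y^{k+1} = -3.2 + 0.2*13.0 = -0.6
Dual objective at y_3 = -0.6: reduced costs (4.6, 10.6), box minimizer x = (0.0, 0.0)
g(y_3) = b*y + (c1 - a1*y)*x1 + (c2 - a2*y)*x2 = 13*(-0.6) + 4.6*0.0 + 10.6*0.0 = -7.8 + 0.0 + 0.0 = -7.8


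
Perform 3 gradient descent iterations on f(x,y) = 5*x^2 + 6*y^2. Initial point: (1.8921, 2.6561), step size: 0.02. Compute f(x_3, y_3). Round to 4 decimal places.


Gradient descent on f(x,y) = 5*x^2 + 6*y^2.
Starting point: (1.8921, 2.6561), alpha = 0.02
Step 1: grad_x = 2*5*1.8921 = 18.921, grad_y = 2*6*2.6561 = 31.8732
  x_1 = 1.8921 - 0.02*18.921 = 1.5137
  y_1 = 2.6561 - 0.02*31.8732 = 2.0186
Step 2: grad_x = 2*5*1.5137 = 15.1368, grad_y = 2*6*2.0186 = 24.2236
  x_2 = 1.5137 - 0.02*15.1368 = 1.2109
  y_2 = 2.0186 - 0.02*24.2236 = 1.5342
Step 3: grad_x = 2*5*1.2109 = 12.1094, grad_y = 2*6*1.5342 = 18.41
  x_3 = 1.2109 - 0.02*12.1094 = 0.9688
  y_3 = 1.5342 - 0.02*18.41 = 1.166
f(0.9688, 1.166) = 5*0.9688^2 + 6*1.166^2 = 12.8493


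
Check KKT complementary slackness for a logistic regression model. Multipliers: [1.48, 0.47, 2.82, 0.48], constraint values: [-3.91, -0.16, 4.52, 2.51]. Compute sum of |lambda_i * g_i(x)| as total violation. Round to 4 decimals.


KKT complementary slackness check:
lambda_1 * g_1 = 1.48 * -3.91 = -5.7868
lambda_2 * g_2 = 0.47 * -0.16 = -0.0752
lambda_3 * g_3 = 2.82 * 4.52 = 12.7464
lambda_4 * g_4 = 0.48 * 2.51 = 1.2048
Total violation = 5.7868 + 0.0752 + 12.7464 + 1.2048 = 19.8132


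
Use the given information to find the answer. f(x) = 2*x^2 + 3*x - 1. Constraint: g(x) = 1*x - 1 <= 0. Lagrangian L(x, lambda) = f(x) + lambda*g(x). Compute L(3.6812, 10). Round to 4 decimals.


Step 1: Evaluate f(x).
f(3.6812) = 2*3.6812^2 + 3*3.6812 - 1 = 37.1461
Step 2: Evaluate g(x).
g(3.6812) = 1*3.6812 - 1 = 2.6812
Step 3: Compute Lagrangian.
L = 37.1461 + 10*2.6812 = 63.9581


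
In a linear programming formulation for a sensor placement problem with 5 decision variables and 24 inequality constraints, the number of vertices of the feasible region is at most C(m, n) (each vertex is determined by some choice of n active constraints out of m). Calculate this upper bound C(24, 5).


Each vertex corresponds to some choice of n active constraints out of m, so the number of vertices is at most C(m, n) = m! / (n!(m-n)!).
m = 24, n = 5
Numerator: 24 * 23 * 22 * 21 * 20
Denominator: 5! = 120
C(24, 5) = 42504


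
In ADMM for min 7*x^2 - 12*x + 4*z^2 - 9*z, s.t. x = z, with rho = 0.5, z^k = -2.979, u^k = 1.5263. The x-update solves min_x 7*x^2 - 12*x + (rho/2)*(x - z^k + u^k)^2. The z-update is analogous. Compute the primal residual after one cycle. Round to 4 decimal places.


ADMM iteration with rho = 0.5, z^k = -2.979, u^k = 1.5263
Step 1: x-update.
Minimize 7*x^2 - 12*x + (0.5/2)*(x + 2.979 + 1.5263)^2
FOC: (2*7 + 0.5)*x = 12 + 0.5*(-2.979 - 1.5263)
x^{k+1} = 0.6722
Step 2: z-update.
Minimize 4*z^2 - 9*z + (0.5/2)*(0.6722 - z + 1.5263)^2
FOC: (2*4 + 0.5)*z = 9 + 0.5*(0.6722 + 1.5263)
z^{k+1} = 1.1881
Step 3: u-update.
u^{k+1} = 1.5263 + 0.6722 - 1.1881 = 1.0104
Step 4: Primal residual = |0.6722 - 1.1881| = 0.5159


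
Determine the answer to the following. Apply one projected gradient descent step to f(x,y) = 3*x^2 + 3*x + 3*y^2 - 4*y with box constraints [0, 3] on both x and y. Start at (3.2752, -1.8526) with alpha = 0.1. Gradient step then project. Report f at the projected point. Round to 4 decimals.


Step 1: Compute gradient at (3.2752, -1.8526).
grad_x = 2*3*3.2752 + 3 = 22.6512
grad_y = 2*3*-1.8526 - 4 = -15.1156
Step 2: Gradient step.
x_raw = 3.2752 - 0.1*22.6512 = 1.0101
y_raw = -1.8526 - 0.1*-15.1156 = -0.341
Step 3: Project onto [0, 3].
x_proj = clip(1.0101) = 1.0101
y_proj = clip(-0.341) = 0.0
Step 4: Evaluate f.
f(1.0101, 0.0) = 6.091


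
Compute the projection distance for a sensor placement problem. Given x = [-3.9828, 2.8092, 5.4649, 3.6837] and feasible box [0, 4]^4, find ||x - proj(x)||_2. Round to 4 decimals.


Project each component onto [0, 4].
clip(-3.9828) = 0.0, clip(2.8092) = 2.8092, clip(5.4649) = 4.0, clip(3.6837) = 3.6837
Projection = [0.0, 2.8092, 4.0, 3.6837]
Squared diffs: [15.8627, 0.0, 2.1459, 0.0]
Distance = sqrt(18.0086) = 4.2437


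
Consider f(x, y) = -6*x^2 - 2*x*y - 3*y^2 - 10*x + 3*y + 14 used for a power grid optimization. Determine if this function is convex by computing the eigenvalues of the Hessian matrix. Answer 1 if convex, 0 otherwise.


The Hessian of f(x,y) = -6*x^2 - 2*x*y - 3*y^2 - 10*x + 3*y + 14 is:
H = [[-12, -2], [-2, -6]]
Trace = -12 - 6 = -18
Determinant = -12*-6 - (-2)^2 = 68
Discriminant = (-18)^2 - 4*68 = 52.0
Eigenvalues: lambda_1 = -12.6056, lambda_2 = -5.3944
The function is not convex.

0


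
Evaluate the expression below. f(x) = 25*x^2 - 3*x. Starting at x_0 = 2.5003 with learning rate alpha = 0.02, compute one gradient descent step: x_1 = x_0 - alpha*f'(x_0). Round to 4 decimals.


We compute the gradient at x_0 and apply the update.
f'(x) = 50*x - 3
f'(2.5003) = 50*2.5003 - 3 = 122.015
x_1 = 2.5003 - 0.02*122.015 = 0.06


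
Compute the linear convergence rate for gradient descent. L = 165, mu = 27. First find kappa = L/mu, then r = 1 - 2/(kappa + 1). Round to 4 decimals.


Step 1: Compute the condition number.
kappa = L/mu = 165/27 = 6.1111
Step 2: Compute the convergence rate.
r = 1 - 2/(kappa + 1) = 1 - 2*mu/(L + mu) = (L - mu)/(L + mu) = 138/192 = 0.7188


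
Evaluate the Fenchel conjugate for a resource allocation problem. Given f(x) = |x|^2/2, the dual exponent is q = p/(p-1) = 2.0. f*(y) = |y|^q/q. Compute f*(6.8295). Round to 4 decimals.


The conjugate exponent q satisfies 1/p + 1/q = 1.
p = 2, so q = 2/(2 - 1) = 2.0
|y|^q = 6.8295^2.0 = 46.6421
f*(6.8295) = 46.6421 / 2.0 = 23.321


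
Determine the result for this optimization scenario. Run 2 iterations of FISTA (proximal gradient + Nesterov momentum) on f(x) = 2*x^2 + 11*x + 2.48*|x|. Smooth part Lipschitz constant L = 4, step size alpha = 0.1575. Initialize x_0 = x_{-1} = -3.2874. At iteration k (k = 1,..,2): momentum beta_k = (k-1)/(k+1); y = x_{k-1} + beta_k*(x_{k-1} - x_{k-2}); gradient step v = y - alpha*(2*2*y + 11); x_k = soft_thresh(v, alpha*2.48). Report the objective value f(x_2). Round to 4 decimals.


FISTA on f(x) = 2*x^2 + 11*x + 2.48*|x|
L = 4, alpha = 0.1575
Iteration 1: beta = 0.0, y = -3.2874 + 0.0*(-3.2874 + 3.2874) = -3.2874
  grad(y) = -2.1496, v = y - alpha*grad = -2.9488
  prox(v) = soft_thresh(-2.9488, 0.3906) = -2.5582
Iteration 2: beta = 0.3333, y = -2.5582 + 0.3333*(-2.5582 + 3.2874) = -2.3152
  grad(y) = 1.7393, v = y - alpha*grad = -2.5891
  prox(v) = soft_thresh(-2.5891, 0.3906) = -2.1985
f(x_2) = 2*(-2.1985)^2 + 11*(-2.1985) + 2.48*|-2.1985| = -9.0644


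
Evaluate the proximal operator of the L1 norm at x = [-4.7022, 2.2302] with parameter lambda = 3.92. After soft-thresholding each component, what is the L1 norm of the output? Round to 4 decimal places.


Soft-thresholding with lambda = 3.92:
prox(-4.7022) = sign(-4.7022)*max(|-4.7022| - 3.92, 0) = -0.7822
prox(2.2302) = sign(2.2302)*max(|2.2302| - 3.92, 0) = 0.0
prox(x) = [-0.7822, 0.0]
||prox(x)||_1 = 0.7822 + 0.0 = 0.7822


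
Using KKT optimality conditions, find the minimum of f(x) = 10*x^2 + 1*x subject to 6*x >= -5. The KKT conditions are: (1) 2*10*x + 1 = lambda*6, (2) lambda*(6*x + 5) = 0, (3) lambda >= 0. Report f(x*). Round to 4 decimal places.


Step 1: Try lambda = 0 (constraint inactive).
Stationarity: 2*10*x + 1 = 0
x* = -1/(2*10) = -0.05
Check constraint: 6*-0.05 = -0.3 >= -5 -- satisfied.
Step 2: Compute optimal value.
f(x*) = 10*(-0.05)^2 + 1*(-0.05) = -0.025


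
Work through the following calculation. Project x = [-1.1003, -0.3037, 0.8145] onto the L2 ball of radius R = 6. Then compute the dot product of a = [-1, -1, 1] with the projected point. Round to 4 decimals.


Step 1: Compute ||x|| (intermediates to 6 decimals).
||x|| = sqrt((-1.1003)^2 + (-0.3037)^2 + 0.8145^2) = 1.40225
Step 2: Project.
Since ||x|| <= R, proj = x (no scaling needed).
proj(x) = [-1.1003, -0.3037, 0.8145]
Step 3: Dot product.
a^T * proj(x) = -1*(-1.1003) - 1*(-0.3037) + 1*0.8145 = 2.2185


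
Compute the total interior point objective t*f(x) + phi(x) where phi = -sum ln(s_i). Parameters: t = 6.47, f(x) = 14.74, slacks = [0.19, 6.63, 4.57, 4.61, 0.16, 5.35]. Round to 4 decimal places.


Step 1: Compute log-barrier.
ln values: [-1.6607, 1.8916, 1.5195, 1.5282, -1.8326, 1.6771]
phi = -(-1.6607 + 1.8916 + 1.5195 + 1.5282 - 1.8326 + 1.6771) = -3.1231
Step 2: Compute augmented objective.
t*f(x) = 6.47*14.74 = 95.3678
Total = 95.3678 - 3.1231 = 92.2447


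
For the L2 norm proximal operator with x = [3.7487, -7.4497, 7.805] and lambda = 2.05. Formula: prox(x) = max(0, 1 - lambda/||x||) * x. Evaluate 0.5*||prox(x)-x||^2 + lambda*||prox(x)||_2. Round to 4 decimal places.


Step 1: Compute ||x||.
||x|| = 11.4223
Step 2: Compute scaling factor.
scale = max(0, 1 - 2.05/11.4223) = 0.8205
Step 3: prox(x) = [3.0759, -6.1127, 6.4042]
||prox(x)|| = 9.3723
Step 4: Proximal objective.
0.5*||prox-x||^2 = 2.1013
lambda*||prox|| = 19.2132
Total = 21.3145


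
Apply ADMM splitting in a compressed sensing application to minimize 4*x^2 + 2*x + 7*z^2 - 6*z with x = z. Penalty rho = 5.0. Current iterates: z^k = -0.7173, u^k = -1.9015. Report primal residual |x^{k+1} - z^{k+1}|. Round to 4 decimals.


ADMM iteration with rho = 5.0, z^k = -0.7173, u^k = -1.9015
Step 1: x-update.
Minimize 4*x^2 + 2*x + (5.0/2)*(x + 0.7173 - 1.9015)^2
FOC: (2*4 + 5.0)*x = -2 + 5.0*(-0.7173 + 1.9015)
x^{k+1} = 0.3016
Step 2: z-update.
Minimize 7*z^2 - 6*z + (5.0/2)*(0.3016 - z - 1.9015)^2
FOC: (2*7 + 5.0)*z = 6 + 5.0*(0.3016 - 1.9015)
z^{k+1} = -0.1052
Step 3: u-update.
u^{k+1} = -1.9015 + 0.3016 + 0.1052 = -1.4947
Step 4: Primal residual = |0.3016 + 0.1052| = 0.4068


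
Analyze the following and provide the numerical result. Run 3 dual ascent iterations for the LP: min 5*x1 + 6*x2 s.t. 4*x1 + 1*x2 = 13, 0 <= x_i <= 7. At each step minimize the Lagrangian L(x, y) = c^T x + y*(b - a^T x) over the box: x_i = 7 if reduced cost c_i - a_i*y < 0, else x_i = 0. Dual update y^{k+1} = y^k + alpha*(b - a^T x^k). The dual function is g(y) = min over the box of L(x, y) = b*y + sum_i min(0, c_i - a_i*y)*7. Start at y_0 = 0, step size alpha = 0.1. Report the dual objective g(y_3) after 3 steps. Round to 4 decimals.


Dual ascent for LP: min 5*x1 + 6*x2, 4*x1 + 1*x2 = 13, 0 <= x_i <= 7
Step 1: y^k = 0.0, reduced costs: (5.0, 6.0)
  x^k = (0.0, 0.0), subgradient = b - a^T x = 13.0
  y^{k+1} = 0.0 + 0.1*13.0 = 1.3
Step 2: y^k = 1.3, reduced costs: (-0.2, 4.7)
  x^k = (7.0, 0.0), subgradient = b - a^T x = -15.0
  y^{k+1} = 1.3 + 0.1*-15.0 = -0.2
Step 3: y^k = -0.2, reduced costs: (5.8, 6.2)
  x^k = (0.0, 0.0), subgradient = b - a^T x = 13.0
  y^{k+1} = -0.2 + 0.1*13.0 = 1.1
Dual objective at y_3 = 1.1: reduced costs (0.6, 4.9), box minimizer x = (0.0, 0.0)
g(y_3) = b*y + (c1 - a1*y)*x1 + (c2 - a2*y)*x2 = 13*1.1 + 0.6*0.0 + 4.9*0.0 = 14.3 + 0.0 + 0.0 = 14.3


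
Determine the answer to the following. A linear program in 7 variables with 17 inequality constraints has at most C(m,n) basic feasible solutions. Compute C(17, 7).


Each vertex corresponds to some choice of n active constraints out of m, so the number of vertices is at most C(m, n) = m! / (n!(m-n)!).
m = 17, n = 7
Numerator: 17 * 16 * 15 * 14 * 13 * 12 * 11
Denominator: 7! = 5040
C(17, 7) = 19448


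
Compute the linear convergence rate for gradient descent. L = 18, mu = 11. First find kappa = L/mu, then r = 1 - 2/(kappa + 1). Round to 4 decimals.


Step 1: Compute the condition number.
kappa = L/mu = 18/11 = 1.6364
Step 2: Compute the convergence rate.
r = 1 - 2/(kappa + 1) = 1 - 2*mu/(L + mu) = (L - mu)/(L + mu) = 7/29 = 0.2414


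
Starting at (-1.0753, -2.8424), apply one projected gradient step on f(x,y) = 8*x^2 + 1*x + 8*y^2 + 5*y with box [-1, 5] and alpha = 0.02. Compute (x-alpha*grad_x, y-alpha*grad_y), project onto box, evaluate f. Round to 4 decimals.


Step 1: Compute gradient at (-1.0753, -2.8424).
grad_x = 2*8*-1.0753 + 1 = -16.2048
grad_y = 2*8*-2.8424 + 5 = -40.4784
Step 2: Gradient step.
x_raw = -1.0753 - 0.02*-16.2048 = -0.7512
y_raw = -2.8424 - 0.02*-40.4784 = -2.0328
Step 3: Project onto [-1, 5].
x_proj = clip(-0.7512) = -0.7512
y_proj = clip(-2.0328) = -1.0
Step 4: Evaluate f.
f(-0.7512, -1.0) = 6.7633


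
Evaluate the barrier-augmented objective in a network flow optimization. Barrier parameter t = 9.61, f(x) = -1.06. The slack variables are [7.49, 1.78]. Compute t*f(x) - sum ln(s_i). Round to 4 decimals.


Step 1: Compute log-barrier.
ln values: [2.0136, 0.5766]
phi = -(2.0136 + 0.5766) = -2.5902
Step 2: Compute augmented objective.
t*f(x) = 9.61*-1.06 = -10.1866
Total = -10.1866 - 2.5902 = -12.7768


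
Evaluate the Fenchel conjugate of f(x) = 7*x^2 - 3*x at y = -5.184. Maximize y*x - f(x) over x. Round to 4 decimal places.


f*(y) = sup_x {y*x - a*x^2 - b*x} = sup_x {(y-b)*x - a*x^2}
FOC: (y - b) - 2a*x = 0 => x* = (y - b)/(2a)
x* = (-5.184 + 3)/(2*7) = -0.156
f*(-5.184) = (y-b)^2/(4a) = (-5.184 + 3)^2/(4*7)
= 4.7699/28 = 0.1704


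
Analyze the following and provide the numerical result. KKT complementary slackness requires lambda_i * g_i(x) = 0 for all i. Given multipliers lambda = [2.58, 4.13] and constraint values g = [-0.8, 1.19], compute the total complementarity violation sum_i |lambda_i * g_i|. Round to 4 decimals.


KKT complementary slackness check:
lambda_1 * g_1 = 2.58 * -0.8 = -2.064
lambda_2 * g_2 = 4.13 * 1.19 = 4.9147
Total violation = 2.064 + 4.9147 = 6.9787


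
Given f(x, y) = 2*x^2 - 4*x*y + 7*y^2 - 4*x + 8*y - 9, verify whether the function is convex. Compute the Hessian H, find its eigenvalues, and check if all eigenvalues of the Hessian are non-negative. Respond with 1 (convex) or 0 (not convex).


The Hessian of f(x,y) = 2*x^2 - 4*x*y + 7*y^2 - 4*x + 8*y - 9 is:
H = [[4, -4], [-4, 14]]
Trace = 4 + 14 = 18
Determinant = 4*14 - (-4)^2 = 40
Discriminant = (18)^2 - 4*40 = 164.0
Eigenvalues: lambda_1 = 2.5969, lambda_2 = 15.4031
The function is convex.

1


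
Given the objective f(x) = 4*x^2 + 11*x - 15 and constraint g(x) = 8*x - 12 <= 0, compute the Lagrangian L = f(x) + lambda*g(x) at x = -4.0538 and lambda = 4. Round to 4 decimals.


Step 1: Evaluate f(x).
f(-4.0538) = 4*(-4.0538)^2 + 11*(-4.0538) - 15 = 6.1414
Step 2: Evaluate g(x).
g(-4.0538) = 8*-4.0538 - 12 = -44.4304
Step 3: Compute Lagrangian.
L = 6.1414 + 4*-44.4304 = -171.5802


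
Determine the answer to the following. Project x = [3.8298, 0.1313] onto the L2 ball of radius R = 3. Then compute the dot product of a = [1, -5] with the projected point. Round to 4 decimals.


Step 1: Compute ||x|| (intermediates to 6 decimals).
||x|| = sqrt(3.8298^2 + 0.1313^2) = 3.83205
Step 2: Project.
Since ||x|| > R, scale = R/||x|| = 3/3.83205 = 0.782871, proj(x) = scale * x
proj(x) = [2.998239, 0.102791]
Step 3: Dot product.
a^T * proj(x) = 1*2.998239 - 5*0.102791 = 2.4843


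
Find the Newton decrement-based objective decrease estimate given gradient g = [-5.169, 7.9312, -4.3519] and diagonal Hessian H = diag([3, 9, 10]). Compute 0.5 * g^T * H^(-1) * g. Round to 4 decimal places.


Step 1: H is diagonal, so H^(-1) * g = [-1.723, 0.8812, -0.4352].
Step 2: g^T H^(-1) g = sum_i g_i^2 / H_ii
  = (-5.169)^2/3 + (7.9312)^2/9 + (-4.3519)^2/10
  = 8.9062 + 6.9893 + 1.8939 = 17.7894
Step 3: Objective decrease = 0.5 * g^T H^(-1) g = 8.8947


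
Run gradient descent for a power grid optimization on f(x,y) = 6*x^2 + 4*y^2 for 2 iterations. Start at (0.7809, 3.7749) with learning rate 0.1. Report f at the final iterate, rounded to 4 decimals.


Gradient descent on f(x,y) = 6*x^2 + 4*y^2.
Starting point: (0.7809, 3.7749), alpha = 0.1
Step 1: grad_x = 2*6*0.7809 = 9.3708, grad_y = 2*4*3.7749 = 30.1992
  x_1 = 0.7809 - 0.1*9.3708 = -0.1562
  y_1 = 3.7749 - 0.1*30.1992 = 0.755
Step 2: grad_x = 2*6*-0.1562 = -1.8742, grad_y = 2*4*0.755 = 6.0398
  x_2 = -0.1562 - 0.1*-1.8742 = 0.0312
  y_2 = 0.755 - 0.1*6.0398 = 0.151
f(0.0312, 0.151) = 6*0.0312^2 + 4*0.151^2 = 0.0971


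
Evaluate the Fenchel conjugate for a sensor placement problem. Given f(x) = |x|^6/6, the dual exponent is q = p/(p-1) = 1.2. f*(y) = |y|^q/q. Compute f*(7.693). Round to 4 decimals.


The conjugate exponent q satisfies 1/p + 1/q = 1.
p = 6, so q = 6/(6 - 1) = 1.2
|y|^q = 7.693^1.2 = 11.5695
f*(7.693) = 11.5695 / 1.2 = 9.6413


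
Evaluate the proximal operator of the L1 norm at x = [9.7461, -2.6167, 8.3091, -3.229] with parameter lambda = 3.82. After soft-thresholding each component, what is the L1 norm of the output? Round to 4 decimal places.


Soft-thresholding with lambda = 3.82:
prox(9.7461) = sign(9.7461)*max(|9.7461| - 3.82, 0) = 5.9261
prox(-2.6167) = sign(-2.6167)*max(|-2.6167| - 3.82, 0) = 0.0
prox(8.3091) = sign(8.3091)*max(|8.3091| - 3.82, 0) = 4.4891
prox(-3.229) = sign(-3.229)*max(|-3.229| - 3.82, 0) = 0.0
prox(x) = [5.9261, 0.0, 4.4891, 0.0]
||prox(x)||_1 = 5.9261 + 0.0 + 4.4891 + 0.0 = 10.4152


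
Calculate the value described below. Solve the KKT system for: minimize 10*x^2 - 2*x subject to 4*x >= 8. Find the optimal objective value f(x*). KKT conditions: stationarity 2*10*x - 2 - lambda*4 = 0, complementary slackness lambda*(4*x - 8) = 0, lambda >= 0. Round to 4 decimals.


Step 1: Try lambda = 0 (constraint inactive).
x_unc = 2/(2*10) = 0.1
Check: 4*0.1 = 0.4 < 8 -- violated!
Step 2: Constraint must be active: 4*x = 8
x* = 8/4 = 2.0
lambda = (2*10*2.0 - 2)/4 = 9.5
Step 3: Compute optimal value.
f(x*) = 10*2.0^2 - 2*2.0 = 36.0


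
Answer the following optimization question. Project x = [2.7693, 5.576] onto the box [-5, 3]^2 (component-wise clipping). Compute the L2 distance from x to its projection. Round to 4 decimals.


Project each component onto [-5, 3].
clip(2.7693) = 2.7693, clip(5.576) = 3.0
Projection = [2.7693, 3.0]
Squared diffs: [0.0, 6.6358]
Distance = sqrt(6.6358) = 2.576


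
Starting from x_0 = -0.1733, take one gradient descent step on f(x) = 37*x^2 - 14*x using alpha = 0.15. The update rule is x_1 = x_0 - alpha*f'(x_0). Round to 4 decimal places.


We compute the gradient at x_0 and apply the update.
f'(x) = 74*x - 14
f'(-0.1733) = 74*-0.1733 - 14 = -26.8242
x_1 = -0.1733 - 0.15*-26.8242 = 3.8503


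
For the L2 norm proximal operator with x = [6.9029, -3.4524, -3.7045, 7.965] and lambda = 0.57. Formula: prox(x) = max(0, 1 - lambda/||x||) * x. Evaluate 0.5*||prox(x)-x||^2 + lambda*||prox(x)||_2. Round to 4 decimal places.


Step 1: Compute ||x||.
||x|| = 11.6933
Step 2: Compute scaling factor.
scale = max(0, 1 - 0.57/11.6933) = 0.9513
Step 3: prox(x) = [6.5664, -3.2841, -3.5239, 7.5767]
||prox(x)|| = 11.1233
Step 4: Proximal objective.
0.5*||prox-x||^2 = 0.1625
lambda*||prox|| = 6.3403
Total = 6.5027


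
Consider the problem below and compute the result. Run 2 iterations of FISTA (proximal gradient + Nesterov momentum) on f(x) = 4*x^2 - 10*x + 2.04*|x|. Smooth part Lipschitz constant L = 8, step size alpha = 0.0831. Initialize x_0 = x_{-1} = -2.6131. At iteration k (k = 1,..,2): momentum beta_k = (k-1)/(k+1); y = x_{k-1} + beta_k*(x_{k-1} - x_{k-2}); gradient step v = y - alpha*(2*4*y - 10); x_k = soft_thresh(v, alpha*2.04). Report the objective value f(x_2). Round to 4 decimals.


FISTA on f(x) = 4*x^2 - 10*x + 2.04*|x|
L = 8, alpha = 0.0831
Iteration 1: beta = 0.0, y = -2.6131 + 0.0*(-2.6131 + 2.6131) = -2.6131
  grad(y) = -30.9048, v = y - alpha*grad = -0.0449
  prox(v) = soft_thresh(-0.0449, 0.1695) = 0.0
Iteration 2: beta = 0.3333, y = 0.0 + 0.3333*(0.0 + 2.6131) = 0.871
  grad(y) = -3.0317, v = y - alpha*grad = 1.123
  prox(v) = soft_thresh(1.123, 0.1695) = 0.9534
f(x_2) = 4*0.9534^2 - 10*0.9534 + 2.04*|0.9534| = -3.9532


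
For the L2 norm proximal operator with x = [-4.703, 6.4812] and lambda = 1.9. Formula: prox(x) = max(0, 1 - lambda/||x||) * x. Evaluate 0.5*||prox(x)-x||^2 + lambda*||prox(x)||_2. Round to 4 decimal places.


Step 1: Compute ||x||.
||x|| = 8.0078
Step 2: Compute scaling factor.
scale = max(0, 1 - 1.9/8.0078) = 0.7627
Step 3: prox(x) = [-3.5871, 4.9434]
||prox(x)|| = 6.1078
Step 4: Proximal objective.
0.5*||prox-x||^2 = 1.805
lambda*||prox|| = 11.6048
Total = 13.4097


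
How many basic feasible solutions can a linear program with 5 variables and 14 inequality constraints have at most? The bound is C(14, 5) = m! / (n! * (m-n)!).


Each vertex corresponds to some choice of n active constraints out of m, so the number of vertices is at most C(m, n) = m! / (n!(m-n)!).
m = 14, n = 5
Numerator: 14 * 13 * 12 * 11 * 10
Denominator: 5! = 120
C(14, 5) = 2002


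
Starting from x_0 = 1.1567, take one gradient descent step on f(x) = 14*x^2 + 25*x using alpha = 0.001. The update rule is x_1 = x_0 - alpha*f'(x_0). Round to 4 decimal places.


We compute the gradient at x_0 and apply the update.
f'(x) = 28*x + 25
f'(1.1567) = 28*1.1567 + 25 = 57.3876
x_1 = 1.1567 - 0.001*57.3876 = 1.0993


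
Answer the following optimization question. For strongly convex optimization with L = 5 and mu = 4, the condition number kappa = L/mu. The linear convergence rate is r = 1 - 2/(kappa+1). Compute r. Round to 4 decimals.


Step 1: Compute the condition number.
kappa = L/mu = 5/4 = 1.25
Step 2: Compute the convergence rate.
r = 1 - 2/(kappa + 1) = 1 - 2*mu/(L + mu) = (L - mu)/(L + mu) = 1/9 = 0.1111


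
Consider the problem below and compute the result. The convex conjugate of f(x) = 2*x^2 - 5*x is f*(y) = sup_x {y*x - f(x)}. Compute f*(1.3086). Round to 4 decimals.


f*(y) = sup_x {y*x - a*x^2 - b*x} = sup_x {(y-b)*x - a*x^2}
FOC: (y - b) - 2a*x = 0 => x* = (y - b)/(2a)
x* = (1.3086 + 5)/(2*2) = 1.5772
f*(1.3086) = (y-b)^2/(4a) = (1.3086 + 5)^2/(4*2)
= 39.7984/8 = 4.9748


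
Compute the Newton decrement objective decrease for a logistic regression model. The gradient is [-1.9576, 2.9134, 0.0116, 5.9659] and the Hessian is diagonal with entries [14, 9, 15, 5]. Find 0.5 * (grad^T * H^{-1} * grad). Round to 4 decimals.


Step 1: H is diagonal, so H^(-1) * g = [-0.1398, 0.3237, 0.0008, 1.1932].
Step 2: g^T H^(-1) g = sum_i g_i^2 / H_ii
  = (-1.9576)^2/14 + (2.9134)^2/9 + (0.0116)^2/15 + (5.9659)^2/5
  = 0.2737 + 0.9431 + 0.0 + 7.1184 = 8.3352
Step 3: Objective decrease = 0.5 * g^T H^(-1) g = 4.1676


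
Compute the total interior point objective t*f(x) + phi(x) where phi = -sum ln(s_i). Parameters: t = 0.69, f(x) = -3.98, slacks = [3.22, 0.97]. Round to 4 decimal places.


Step 1: Compute log-barrier.
ln values: [1.1694, -0.0305]
phi = -(1.1694 - 0.0305) = -1.1389
Step 2: Compute augmented objective.
t*f(x) = 0.69*-3.98 = -2.7462
Total = -2.7462 - 1.1389 = -3.8851


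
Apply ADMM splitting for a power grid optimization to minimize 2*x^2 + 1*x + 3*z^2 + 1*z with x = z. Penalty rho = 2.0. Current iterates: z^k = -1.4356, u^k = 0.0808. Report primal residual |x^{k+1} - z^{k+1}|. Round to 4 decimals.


ADMM iteration with rho = 2.0, z^k = -1.4356, u^k = 0.0808
Step 1: x-update.
Minimize 2*x^2 + 1*x + (2.0/2)*(x + 1.4356 + 0.0808)^2
FOC: (2*2 + 2.0)*x = -1 + 2.0*(-1.4356 - 0.0808)
x^{k+1} = -0.6721
Step 2: z-update.
Minimize 3*z^2 + 1*z + (2.0/2)*(-0.6721 - z + 0.0808)^2
FOC: (2*3 + 2.0)*z = -1 + 2.0*(-0.6721 + 0.0808)
z^{k+1} = -0.2728
Step 3: u-update.
u^{k+1} = 0.0808 - 0.6721 + 0.2728 = -0.3185
Step 4: Primal residual = |-0.6721 + 0.2728| = 0.3993


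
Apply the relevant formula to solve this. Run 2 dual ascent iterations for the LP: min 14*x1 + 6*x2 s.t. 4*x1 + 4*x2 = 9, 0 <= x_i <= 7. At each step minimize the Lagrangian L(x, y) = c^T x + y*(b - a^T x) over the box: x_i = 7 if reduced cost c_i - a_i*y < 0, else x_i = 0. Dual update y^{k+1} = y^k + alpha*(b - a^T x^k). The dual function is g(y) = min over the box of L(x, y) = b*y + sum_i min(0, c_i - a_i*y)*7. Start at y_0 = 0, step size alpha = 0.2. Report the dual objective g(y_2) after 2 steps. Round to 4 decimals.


Dual ascent for LP: min 14*x1 + 6*x2, 4*x1 + 4*x2 = 9, 0 <= x_i <= 7
Step 1: y^k = 0.0, reduced costs: (14.0, 6.0)
  x^k = (0.0, 0.0), subgradient = b - a^T x = 9.0
  y^{k+1} = 0.0 + 0.2*9.0 = 1.8
Step 2: y^k = 1.8, reduced costs: (6.8, -1.2)
  x^k = (0.0, 7.0), subgradient = b - a^T x = -19.0
  y^{k+1} = 1.8 + 0.2*-19.0 = -2.0
Dual objective at y_2 = -2.0: reduced costs (22.0, 14.0), box minimizer x = (0.0, 0.0)
g(y_2) = b*y + (c1 - a1*y)*x1 + (c2 - a2*y)*x2 = 9*(-2.0) + 22.0*0.0 + 14.0*0.0 = -18.0 + 0.0 + 0.0 = -18.0


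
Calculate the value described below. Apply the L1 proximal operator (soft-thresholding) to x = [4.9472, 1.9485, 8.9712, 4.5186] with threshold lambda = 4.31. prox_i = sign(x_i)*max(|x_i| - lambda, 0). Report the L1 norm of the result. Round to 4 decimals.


Soft-thresholding with lambda = 4.31:
prox(4.9472) = sign(4.9472)*max(|4.9472| - 4.31, 0) = 0.6372
prox(1.9485) = sign(1.9485)*max(|1.9485| - 4.31, 0) = 0.0
prox(8.9712) = sign(8.9712)*max(|8.9712| - 4.31, 0) = 4.6612
prox(4.5186) = sign(4.5186)*max(|4.5186| - 4.31, 0) = 0.2086
prox(x) = [0.6372, 0.0, 4.6612, 0.2086]
||prox(x)||_1 = 0.6372 + 0.0 + 4.6612 + 0.2086 = 5.507


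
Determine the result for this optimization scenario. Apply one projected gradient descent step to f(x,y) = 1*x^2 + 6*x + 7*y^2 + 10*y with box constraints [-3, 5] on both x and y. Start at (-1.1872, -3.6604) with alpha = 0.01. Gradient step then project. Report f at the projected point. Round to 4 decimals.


Step 1: Compute gradient at (-1.1872, -3.6604).
grad_x = 2*1*-1.1872 + 6 = 3.6256
grad_y = 2*7*-3.6604 + 10 = -41.2456
Step 2: Gradient step.
x_raw = -1.1872 - 0.01*3.6256 = -1.2235
y_raw = -3.6604 - 0.01*-41.2456 = -3.2479
Step 3: Project onto [-3, 5].
x_proj = clip(-1.2235) = -1.2235
y_proj = clip(-3.2479) = -3.0
Step 4: Evaluate f.
f(-1.2235, -3.0) = 27.1561


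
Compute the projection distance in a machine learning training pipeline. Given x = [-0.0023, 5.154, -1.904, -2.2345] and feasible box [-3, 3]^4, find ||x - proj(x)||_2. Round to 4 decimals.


Project each component onto [-3, 3].
clip(-0.0023) = -0.0023, clip(5.154) = 3.0, clip(-1.904) = -1.904, clip(-2.2345) = -2.2345
Projection = [-0.0023, 3.0, -1.904, -2.2345]
Squared diffs: [0.0, 4.6397, 0.0, 0.0]
Distance = sqrt(4.6397) = 2.154


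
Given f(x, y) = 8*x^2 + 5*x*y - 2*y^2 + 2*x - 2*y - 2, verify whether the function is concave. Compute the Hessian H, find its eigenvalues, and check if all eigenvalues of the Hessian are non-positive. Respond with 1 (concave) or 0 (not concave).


The Hessian of f(x,y) = 8*x^2 + 5*x*y - 2*y^2 + 2*x - 2*y - 2 is:
H = [[16, 5], [5, -4]]
Trace = 16 - 4 = 12
Determinant = 16*-4 - (5)^2 = -89
Discriminant = (12)^2 - 4*-89 = 500.0
Eigenvalues: lambda_1 = -5.1803, lambda_2 = 17.1803
The function is not concave.

0


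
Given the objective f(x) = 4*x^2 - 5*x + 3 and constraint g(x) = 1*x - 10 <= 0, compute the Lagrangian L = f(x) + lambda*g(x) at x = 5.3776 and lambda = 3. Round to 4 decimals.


Step 1: Evaluate f(x).
f(5.3776) = 4*5.3776^2 - 5*5.3776 + 3 = 91.7863
Step 2: Evaluate g(x).
g(5.3776) = 1*5.3776 - 10 = -4.6224
Step 3: Compute Lagrangian.
L = 91.7863 + 3*-4.6224 = 77.9191


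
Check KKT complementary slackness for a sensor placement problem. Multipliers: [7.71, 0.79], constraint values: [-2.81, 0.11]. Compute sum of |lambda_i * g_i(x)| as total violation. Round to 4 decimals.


KKT complementary slackness check:
lambda_1 * g_1 = 7.71 * -2.81 = -21.6651
lambda_2 * g_2 = 0.79 * 0.11 = 0.0869
Total violation = 21.6651 + 0.0869 = 21.752


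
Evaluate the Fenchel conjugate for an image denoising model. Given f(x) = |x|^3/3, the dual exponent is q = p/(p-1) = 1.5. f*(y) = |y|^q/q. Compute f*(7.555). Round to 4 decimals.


The conjugate exponent q satisfies 1/p + 1/q = 1.
p = 3, so q = 3/(3 - 1) = 1.5
|y|^q = 7.555^1.5 = 20.7659
f*(7.555) = 20.7659 / 1.5 = 13.844


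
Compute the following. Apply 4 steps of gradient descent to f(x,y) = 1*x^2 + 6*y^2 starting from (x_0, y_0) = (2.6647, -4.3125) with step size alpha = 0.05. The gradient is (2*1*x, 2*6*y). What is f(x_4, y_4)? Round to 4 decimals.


Gradient descent on f(x,y) = 1*x^2 + 6*y^2.
Starting point: (2.6647, -4.3125), alpha = 0.05
Step 1: grad_x = 2*1*2.6647 = 5.3294, grad_y = 2*6*-4.3125 = -51.75
  x_1 = 2.6647 - 0.05*5.3294 = 2.3982
  y_1 = -4.3125 - 0.05*-51.75 = -1.725
Step 2: grad_x = 2*1*2.3982 = 4.7965, grad_y = 2*6*-1.725 = -20.7
  x_2 = 2.3982 - 0.05*4.7965 = 2.1584
  y_2 = -1.725 - 0.05*-20.7 = -0.69
Step 3: grad_x = 2*1*2.1584 = 4.3168, grad_y = 2*6*-0.69 = -8.28
  x_3 = 2.1584 - 0.05*4.3168 = 1.9426
  y_3 = -0.69 - 0.05*-8.28 = -0.276
Step 4: grad_x = 2*1*1.9426 = 3.8851, grad_y = 2*6*-0.276 = -3.312
  x_4 = 1.9426 - 0.05*3.8851 = 1.7483
  y_4 = -0.276 - 0.05*-3.312 = -0.1104
f(1.7483, -0.1104) = 1*1.7483^2 + 6*(-0.1104)^2 = 3.1297


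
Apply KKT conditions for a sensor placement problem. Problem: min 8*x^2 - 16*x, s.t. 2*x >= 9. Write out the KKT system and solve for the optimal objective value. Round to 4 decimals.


Step 1: Try lambda = 0 (constraint inactive).
x_unc = 16/(2*8) = 1.0
Check: 2*1.0 = 2.0 < 9 -- violated!
Step 2: Constraint must be active: 2*x = 9
x* = 9/2 = 4.5
lambda = (2*8*4.5 - 16)/2 = 28.0
Step 3: Compute optimal value.
f(x*) = 8*4.5^2 - 16*4.5 = 90.0


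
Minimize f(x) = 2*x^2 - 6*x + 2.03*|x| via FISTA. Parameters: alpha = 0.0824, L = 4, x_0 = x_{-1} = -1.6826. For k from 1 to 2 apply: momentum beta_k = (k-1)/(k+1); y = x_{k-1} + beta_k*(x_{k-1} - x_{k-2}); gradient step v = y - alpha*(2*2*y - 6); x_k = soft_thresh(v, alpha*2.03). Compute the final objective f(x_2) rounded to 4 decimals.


FISTA on f(x) = 2*x^2 - 6*x + 2.03*|x|
L = 4, alpha = 0.0824
Iteration 1: beta = 0.0, y = -1.6826 + 0.0*(-1.6826 + 1.6826) = -1.6826
  grad(y) = -12.7304, v = y - alpha*grad = -0.6336
  prox(v) = soft_thresh(-0.6336, 0.1673) = -0.4663
Iteration 2: beta = 0.3333, y = -0.4663 + 0.3333*(-0.4663 + 1.6826) = -0.0609
  grad(y) = -6.2437, v = y - alpha*grad = 0.4536
  prox(v) = soft_thresh(0.4536, 0.1673) = 0.2863
f(x_2) = 2*0.2863^2 - 6*0.2863 + 2.03*|0.2863| = -0.9726


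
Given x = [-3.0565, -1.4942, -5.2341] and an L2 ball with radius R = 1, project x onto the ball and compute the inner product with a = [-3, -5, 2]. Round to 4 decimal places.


Step 1: Compute ||x|| (intermediates to 6 decimals).
||x|| = sqrt((-3.0565)^2 + (-1.4942)^2 + (-5.2341)^2) = 6.242646
Step 2: Project.
Since ||x|| > R, scale = R/||x|| = 1/6.242646 = 0.160188, proj(x) = scale * x
proj(x) = [-0.489615, -0.239353, -0.83844]
Step 3: Dot product.
a^T * proj(x) = -3*(-0.489615) - 5*(-0.239353) + 2*(-0.83844) = 0.9887


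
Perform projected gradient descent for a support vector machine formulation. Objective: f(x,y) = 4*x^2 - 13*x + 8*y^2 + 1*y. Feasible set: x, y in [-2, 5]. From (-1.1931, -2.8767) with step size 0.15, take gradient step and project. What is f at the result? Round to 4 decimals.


Step 1: Compute gradient at (-1.1931, -2.8767).
grad_x = 2*4*-1.1931 - 13 = -22.5448
grad_y = 2*8*-2.8767 + 1 = -45.0272
Step 2: Gradient step.
x_raw = -1.1931 - 0.15*-22.5448 = 2.1886
y_raw = -2.8767 - 0.15*-45.0272 = 3.8774
Step 3: Project onto [-2, 5].
x_proj = clip(2.1886) = 2.1886
y_proj = clip(3.8774) = 3.8774
Step 4: Evaluate f.
f(2.1886, 3.8774) = 114.8582


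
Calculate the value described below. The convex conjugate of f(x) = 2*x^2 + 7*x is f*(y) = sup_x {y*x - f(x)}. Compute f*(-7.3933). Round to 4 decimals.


f*(y) = sup_x {y*x - a*x^2 - b*x} = sup_x {(y-b)*x - a*x^2}
FOC: (y - b) - 2a*x = 0 => x* = (y - b)/(2a)
x* = (-7.3933 - 7)/(2*2) = -3.5983
f*(-7.3933) = (y-b)^2/(4a) = (-7.3933 - 7)^2/(4*2)
= 207.1671/8 = 25.8959


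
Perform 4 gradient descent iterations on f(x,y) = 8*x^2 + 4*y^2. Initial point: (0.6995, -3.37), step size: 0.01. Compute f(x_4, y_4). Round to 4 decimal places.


Gradient descent on f(x,y) = 8*x^2 + 4*y^2.
Starting point: (0.6995, -3.37), alpha = 0.01
Step 1: grad_x = 2*8*0.6995 = 11.192, grad_y = 2*4*-3.37 = -26.96
  x_1 = 0.6995 - 0.01*11.192 = 0.5876
  y_1 = -3.37 - 0.01*-26.96 = -3.1004
Step 2: grad_x = 2*8*0.5876 = 9.4013, grad_y = 2*4*-3.1004 = -24.8032
  x_2 = 0.5876 - 0.01*9.4013 = 0.4936
  y_2 = -3.1004 - 0.01*-24.8032 = -2.8524
Step 3: grad_x = 2*8*0.4936 = 7.8971, grad_y = 2*4*-2.8524 = -22.8189
  x_3 = 0.4936 - 0.01*7.8971 = 0.4146
  y_3 = -2.8524 - 0.01*-22.8189 = -2.6242
Step 4: grad_x = 2*8*0.4146 = 6.6335, grad_y = 2*4*-2.6242 = -20.9934
  x_4 = 0.4146 - 0.01*6.6335 = 0.3483
  y_4 = -2.6242 - 0.01*-20.9934 = -2.4142
f(0.3483, -2.4142) = 8*0.3483^2 + 4*(-2.4142)^2 = 24.2846


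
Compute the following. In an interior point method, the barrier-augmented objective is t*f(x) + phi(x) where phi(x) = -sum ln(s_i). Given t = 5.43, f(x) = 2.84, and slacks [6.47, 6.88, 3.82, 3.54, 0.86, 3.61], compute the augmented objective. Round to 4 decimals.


Step 1: Compute log-barrier.
ln values: [1.8672, 1.9286, 1.3403, 1.2641, -0.1508, 1.2837]
phi = -(1.8672 + 1.9286 + 1.3403 + 1.2641 - 0.1508 + 1.2837) = -7.5331
Step 2: Compute augmented objective.
t*f(x) = 5.43*2.84 = 15.4212
Total = 15.4212 - 7.5331 = 7.8881


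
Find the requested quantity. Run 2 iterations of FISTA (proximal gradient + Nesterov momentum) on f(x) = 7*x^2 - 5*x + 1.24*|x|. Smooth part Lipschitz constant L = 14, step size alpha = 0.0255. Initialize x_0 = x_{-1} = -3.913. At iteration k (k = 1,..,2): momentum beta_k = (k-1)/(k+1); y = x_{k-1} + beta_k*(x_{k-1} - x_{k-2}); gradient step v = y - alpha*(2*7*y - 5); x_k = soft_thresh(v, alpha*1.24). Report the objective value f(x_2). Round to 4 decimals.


FISTA on f(x) = 7*x^2 - 5*x + 1.24*|x|
L = 14, alpha = 0.0255
Iteration 1: beta = 0.0, y = -3.913 + 0.0*(-3.913 + 3.913) = -3.913
  grad(y) = -59.782, v = y - alpha*grad = -2.3886
  prox(v) = soft_thresh(-2.3886, 0.0316) = -2.3569
Iteration 2: beta = 0.3333, y = -2.3569 + 0.3333*(-2.3569 + 3.913) = -1.8383
  grad(y) = -30.7355, v = y - alpha*grad = -1.0545
  prox(v) = soft_thresh(-1.0545, 0.0316) = -1.0229
f(x_2) = 7*(-1.0229)^2 - 5*(-1.0229) + 1.24*|-1.0229| = 13.7067


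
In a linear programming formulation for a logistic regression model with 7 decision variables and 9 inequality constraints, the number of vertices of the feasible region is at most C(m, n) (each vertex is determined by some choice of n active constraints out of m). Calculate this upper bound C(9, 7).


Each vertex corresponds to some choice of n active constraints out of m, so the number of vertices is at most C(m, n) = m! / (n!(m-n)!).
m = 9, n = 7
Numerator: 9 * 8 * 7 * 6 * 5 * 4 * 3
Denominator: 7! = 5040
C(9, 7) = 36


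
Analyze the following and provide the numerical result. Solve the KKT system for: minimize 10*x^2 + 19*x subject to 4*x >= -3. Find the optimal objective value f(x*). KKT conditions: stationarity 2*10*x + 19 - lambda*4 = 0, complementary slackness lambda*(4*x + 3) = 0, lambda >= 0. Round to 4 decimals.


Step 1: Try lambda = 0 (constraint inactive).
x_unc = -19/(2*10) = -0.95
Check: 4*-0.95 = -3.8 < -3 -- violated!
Step 2: Constraint must be active: 4*x = -3
x* = -3/4 = -0.75
lambda = (2*10*(-0.75) + 19)/4 = 1.0
Step 3: Compute optimal value.
f(x*) = 10*(-0.75)^2 + 19*(-0.75) = -8.625


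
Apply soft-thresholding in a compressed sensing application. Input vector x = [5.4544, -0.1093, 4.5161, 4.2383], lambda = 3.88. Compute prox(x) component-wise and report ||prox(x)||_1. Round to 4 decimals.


Soft-thresholding with lambda = 3.88:
prox(5.4544) = sign(5.4544)*max(|5.4544| - 3.88, 0) = 1.5744
prox(-0.1093) = sign(-0.1093)*max(|-0.1093| - 3.88, 0) = 0.0
prox(4.5161) = sign(4.5161)*max(|4.5161| - 3.88, 0) = 0.6361
prox(4.2383) = sign(4.2383)*max(|4.2383| - 3.88, 0) = 0.3583
prox(x) = [1.5744, 0.0, 0.6361, 0.3583]
||prox(x)||_1 = 1.5744 + 0.0 + 0.6361 + 0.3583 = 2.5688


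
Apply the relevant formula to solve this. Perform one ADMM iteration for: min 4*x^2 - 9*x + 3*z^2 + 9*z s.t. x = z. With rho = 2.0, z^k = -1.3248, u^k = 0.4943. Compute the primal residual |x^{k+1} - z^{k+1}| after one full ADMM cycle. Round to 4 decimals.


ADMM iteration with rho = 2.0, z^k = -1.3248, u^k = 0.4943
Step 1: x-update.
Minimize 4*x^2 - 9*x + (2.0/2)*(x + 1.3248 + 0.4943)^2
FOC: (2*4 + 2.0)*x = 9 + 2.0*(-1.3248 - 0.4943)
x^{k+1} = 0.5362
Step 2: z-update.
Minimize 3*z^2 + 9*z + (2.0/2)*(0.5362 - z + 0.4943)^2
FOC: (2*3 + 2.0)*z = -9 + 2.0*(0.5362 + 0.4943)
z^{k+1} = -0.8674
Step 3: u-update.
u^{k+1} = 0.4943 + 0.5362 + 0.8674 = 1.8979
Step 4: Primal residual = |0.5362 + 0.8674| = 1.4036


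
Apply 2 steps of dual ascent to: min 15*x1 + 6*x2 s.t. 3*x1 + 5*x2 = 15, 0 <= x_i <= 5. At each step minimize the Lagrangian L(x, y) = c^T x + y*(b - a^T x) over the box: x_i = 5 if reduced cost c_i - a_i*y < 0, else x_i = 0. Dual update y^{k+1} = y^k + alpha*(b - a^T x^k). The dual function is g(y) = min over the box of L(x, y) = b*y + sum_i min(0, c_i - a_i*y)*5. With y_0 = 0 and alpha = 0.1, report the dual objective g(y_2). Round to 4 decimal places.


Dual ascent for LP: min 15*x1 + 6*x2, 3*x1 + 5*x2 = 15, 0 <= x_i <= 5
Step 1: y^k = 0.0, reduced costs: (15.0, 6.0)
  x^k = (0.0, 0.0), subgradient = b - a^T x = 15.0
  y^{k+1} = 0.0 + 0.1*15.0 = 1.5
Step 2: y^k = 1.5, reduced costs: (10.5, -1.5)
  x^k = (0.0, 5.0), subgradient = b - a^T x = -10.0
  y^{k+1} = 1.5 + 0.1*-10.0 = 0.5
Dual objective at y_2 = 0.5: reduced costs (13.5, 3.5), box minimizer x = (0.0, 0.0)
g(y_2) = b*y + (c1 - a1*y)*x1 + (c2 - a2*y)*x2 = 15*0.5 + 13.5*0.0 + 3.5*0.0 = 7.5 + 0.0 + 0.0 = 7.5


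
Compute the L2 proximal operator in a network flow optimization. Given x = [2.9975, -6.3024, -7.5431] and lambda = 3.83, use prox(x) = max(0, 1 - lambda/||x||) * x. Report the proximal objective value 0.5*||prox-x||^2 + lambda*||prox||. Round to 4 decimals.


Step 1: Compute ||x||.
||x|| = 10.2764
Step 2: Compute scaling factor.
scale = max(0, 1 - 3.83/10.2764) = 0.6273
Step 3: prox(x) = [1.8803, -3.9535, -4.7318]
||prox(x)|| = 6.4464
Step 4: Proximal objective.
0.5*||prox-x||^2 = 7.3345
lambda*||prox|| = 24.6897
Total = 32.024


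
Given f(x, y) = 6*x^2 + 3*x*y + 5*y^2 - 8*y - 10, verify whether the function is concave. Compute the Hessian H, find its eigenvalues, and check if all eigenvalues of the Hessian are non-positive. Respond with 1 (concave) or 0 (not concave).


The Hessian of f(x,y) = 6*x^2 + 3*x*y + 5*y^2 - 8*y - 10 is:
H = [[12, 3], [3, 10]]
Trace = 12 + 10 = 22
Determinant = 12*10 - (3)^2 = 111
Discriminant = (22)^2 - 4*111 = 40.0
Eigenvalues: lambda_1 = 7.8377, lambda_2 = 14.1623
The function is not concave.

0
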